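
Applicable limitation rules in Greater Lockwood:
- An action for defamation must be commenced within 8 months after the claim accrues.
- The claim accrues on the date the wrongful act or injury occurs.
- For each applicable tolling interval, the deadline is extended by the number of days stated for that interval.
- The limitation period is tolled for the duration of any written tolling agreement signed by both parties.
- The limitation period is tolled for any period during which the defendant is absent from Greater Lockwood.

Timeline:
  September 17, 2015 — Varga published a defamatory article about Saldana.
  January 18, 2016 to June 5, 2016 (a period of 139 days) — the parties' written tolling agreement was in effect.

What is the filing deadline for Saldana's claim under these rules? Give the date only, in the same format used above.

October 3, 2016

The claim accrued on September 17, 2015, the date of the act.
The untolled deadline — 8 months after September 17, 2015 — is May 17, 2016.
Because the written tolling agreement ran from January 18, 2016 to June 5, 2016, the deadline is extended by 139 days to October 3, 2016.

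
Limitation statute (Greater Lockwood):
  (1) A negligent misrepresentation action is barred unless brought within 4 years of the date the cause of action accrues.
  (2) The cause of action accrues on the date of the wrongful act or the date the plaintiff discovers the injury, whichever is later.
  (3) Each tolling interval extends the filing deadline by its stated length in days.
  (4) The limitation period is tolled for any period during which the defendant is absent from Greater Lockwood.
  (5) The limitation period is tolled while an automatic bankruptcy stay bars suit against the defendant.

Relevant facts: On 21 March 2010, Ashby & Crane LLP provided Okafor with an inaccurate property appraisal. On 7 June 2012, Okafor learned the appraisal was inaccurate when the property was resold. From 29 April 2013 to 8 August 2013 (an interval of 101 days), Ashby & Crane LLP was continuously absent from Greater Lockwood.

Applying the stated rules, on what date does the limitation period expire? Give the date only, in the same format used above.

16 September 2016

The claim accrued on 7 June 2012 — the later of the 21 March 2010 act and the 7 June 2012 discovery.
The untolled deadline — 4 years after 7 June 2012 — is 7 June 2016.
Because the defendant's absence from the jurisdiction ran from 29 April 2013 to 8 August 2013, the deadline is extended by 101 days to 16 September 2016.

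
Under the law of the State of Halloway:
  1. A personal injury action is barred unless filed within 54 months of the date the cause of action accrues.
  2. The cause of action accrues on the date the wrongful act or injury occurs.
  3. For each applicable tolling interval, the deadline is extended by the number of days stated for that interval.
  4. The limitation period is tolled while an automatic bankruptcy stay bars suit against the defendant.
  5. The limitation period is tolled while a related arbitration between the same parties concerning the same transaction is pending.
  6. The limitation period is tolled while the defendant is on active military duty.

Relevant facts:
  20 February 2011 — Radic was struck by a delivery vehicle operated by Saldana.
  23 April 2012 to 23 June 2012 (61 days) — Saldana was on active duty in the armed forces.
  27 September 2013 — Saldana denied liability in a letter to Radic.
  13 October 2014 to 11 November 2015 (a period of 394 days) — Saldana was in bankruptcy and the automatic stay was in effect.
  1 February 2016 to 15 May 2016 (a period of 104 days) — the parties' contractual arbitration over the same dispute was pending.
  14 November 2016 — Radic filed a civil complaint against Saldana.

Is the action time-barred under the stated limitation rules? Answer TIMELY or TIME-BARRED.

The cause of action accrued on 20 February 2011, the date of the act.
The untolled deadline — 54 months after 20 February 2011 — is 20 August 2015.
The period was tolled for 61 days by the defendant's active military service (23 April 2012 to 23 June 2012), pushing the deadline to 20 October 2015.
The period was tolled for 394 days by the automatic bankruptcy stay (13 October 2014 to 11 November 2015), pushing the deadline to 17 November 2016.
Because the pending related arbitration ran from 1 February 2016 to 15 May 2016, the deadline is extended by 104 days to 1 March 2017.
Nothing else in the chronology tolls or restarts the period.
The 14 November 2016 filing precedes the 1 March 2017 deadline; the claim is timely.

TIMELY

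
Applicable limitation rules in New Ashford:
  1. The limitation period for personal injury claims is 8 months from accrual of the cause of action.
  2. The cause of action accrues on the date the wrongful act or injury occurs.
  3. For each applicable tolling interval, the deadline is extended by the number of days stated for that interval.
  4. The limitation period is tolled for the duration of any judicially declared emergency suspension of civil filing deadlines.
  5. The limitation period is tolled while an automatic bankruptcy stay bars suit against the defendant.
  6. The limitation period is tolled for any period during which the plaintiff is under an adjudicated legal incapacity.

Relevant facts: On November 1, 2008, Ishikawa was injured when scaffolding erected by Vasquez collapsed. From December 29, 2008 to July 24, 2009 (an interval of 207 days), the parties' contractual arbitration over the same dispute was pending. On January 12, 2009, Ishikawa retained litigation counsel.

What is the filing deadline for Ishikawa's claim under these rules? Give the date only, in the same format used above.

July 1, 2009

The cause of action accrued on November 1, 2008, the date of the act.
The untolled deadline — 8 months after November 1, 2008 — is July 1, 2009.
No stated provision tolls the period for a pending arbitration, so the interval from December 29, 2008 to July 24, 2009 has no effect on the deadline.
The other events in the timeline have no effect on the limitation period under the stated rules.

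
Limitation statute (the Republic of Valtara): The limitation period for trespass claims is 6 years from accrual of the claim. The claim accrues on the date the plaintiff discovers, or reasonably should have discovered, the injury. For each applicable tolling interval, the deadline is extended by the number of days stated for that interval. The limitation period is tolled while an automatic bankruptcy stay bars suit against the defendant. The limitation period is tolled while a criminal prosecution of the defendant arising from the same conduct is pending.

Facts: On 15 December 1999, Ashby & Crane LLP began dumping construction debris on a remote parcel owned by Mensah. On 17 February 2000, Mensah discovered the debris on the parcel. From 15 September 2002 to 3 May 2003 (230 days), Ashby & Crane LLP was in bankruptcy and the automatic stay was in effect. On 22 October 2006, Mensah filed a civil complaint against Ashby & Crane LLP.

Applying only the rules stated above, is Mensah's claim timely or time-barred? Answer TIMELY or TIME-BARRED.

The claim did not accrue until Mensah discovered the injury on 17 February 2000; the 15 December 1999 act date does not start the clock under the stated rule.
The untolled deadline — 6 years after 17 February 2000 — is 17 February 2006.
Because the automatic bankruptcy stay ran from 15 September 2002 to 3 May 2003, the deadline is extended by 230 days to 5 October 2006.
Filing on 22 October 2006 missed the 5 October 2006 deadline — the action is time-barred.

TIME-BARRED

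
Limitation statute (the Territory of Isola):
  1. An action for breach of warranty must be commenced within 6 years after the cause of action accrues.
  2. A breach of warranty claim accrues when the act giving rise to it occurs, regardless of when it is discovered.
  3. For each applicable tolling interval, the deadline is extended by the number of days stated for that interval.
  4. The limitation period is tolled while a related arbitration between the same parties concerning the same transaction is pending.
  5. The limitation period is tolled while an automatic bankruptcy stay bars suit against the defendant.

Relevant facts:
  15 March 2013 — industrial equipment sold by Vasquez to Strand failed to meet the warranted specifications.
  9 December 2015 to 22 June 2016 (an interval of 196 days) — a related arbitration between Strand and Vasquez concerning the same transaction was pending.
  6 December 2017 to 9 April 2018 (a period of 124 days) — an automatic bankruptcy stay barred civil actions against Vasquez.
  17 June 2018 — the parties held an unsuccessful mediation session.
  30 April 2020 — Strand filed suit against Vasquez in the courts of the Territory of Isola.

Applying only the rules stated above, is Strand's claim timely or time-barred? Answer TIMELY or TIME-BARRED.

TIME-BARRED

The limitation period began to run on 15 March 2013.
Adding the 6 years base period to 15 March 2013 gives a deadline of 15 March 2019, before any tolling.
The pending related arbitration from 9 December 2015 to 22 June 2016 tolled the period for 196 days, extending the deadline to 27 September 2019.
The automatic bankruptcy stay from 6 December 2017 to 9 April 2018 tolled the period for 124 days, extending the deadline to 29 January 2020.
Nothing else in the chronology tolls or restarts the period.
The 30 April 2020 filing falls after the 29 January 2020 deadline; the claim is time-barred.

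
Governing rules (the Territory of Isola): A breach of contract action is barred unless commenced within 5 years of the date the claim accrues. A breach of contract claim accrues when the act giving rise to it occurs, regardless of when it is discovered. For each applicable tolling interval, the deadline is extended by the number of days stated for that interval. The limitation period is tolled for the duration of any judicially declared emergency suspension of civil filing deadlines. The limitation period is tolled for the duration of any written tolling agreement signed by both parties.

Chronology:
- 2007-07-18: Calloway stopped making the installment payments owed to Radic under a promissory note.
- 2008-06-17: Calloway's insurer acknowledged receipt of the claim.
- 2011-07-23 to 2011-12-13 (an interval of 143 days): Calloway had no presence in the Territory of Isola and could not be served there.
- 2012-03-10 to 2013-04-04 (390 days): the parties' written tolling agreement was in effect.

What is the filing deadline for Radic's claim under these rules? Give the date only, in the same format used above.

2013-08-12

The claim accrued on 2007-07-18, when the wrongful act occurred.
Adding the 5 years base period to 2007-07-18 gives a deadline of 2012-07-18, before any tolling.
The period was tolled for 390 days by the written tolling agreement (2012-03-10 to 2013-04-04), pushing the deadline to 2013-08-12.
The defendant's absence from the jurisdiction from 2011-07-23 to 2011-12-13 does not toll the period, because no stated rule makes the defendant's absence a tolling event.
The other events in the timeline have no effect on the limitation period under the stated rules.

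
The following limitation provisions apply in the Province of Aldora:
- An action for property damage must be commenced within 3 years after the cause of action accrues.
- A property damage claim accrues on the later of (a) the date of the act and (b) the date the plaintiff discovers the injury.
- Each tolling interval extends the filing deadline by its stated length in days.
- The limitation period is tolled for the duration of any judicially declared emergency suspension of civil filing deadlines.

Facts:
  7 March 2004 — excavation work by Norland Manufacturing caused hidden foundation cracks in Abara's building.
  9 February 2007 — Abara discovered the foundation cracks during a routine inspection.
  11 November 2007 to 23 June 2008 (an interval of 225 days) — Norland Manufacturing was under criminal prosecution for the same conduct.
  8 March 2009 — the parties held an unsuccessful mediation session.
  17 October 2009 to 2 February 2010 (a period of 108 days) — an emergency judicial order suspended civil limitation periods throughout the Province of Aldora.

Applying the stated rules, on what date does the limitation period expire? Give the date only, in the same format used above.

28 May 2010

Taking the later of the act (7 March 2004) and discovery (9 February 2007), the claim accrued on 9 February 2007.
Adding the 3 years base period to 9 February 2007 gives a deadline of 9 February 2010, before any tolling.
Because the emergency suspension of filing deadlines ran from 17 October 2009 to 2 February 2010, the deadline is extended by 108 days to 28 May 2010.
No stated provision tolls the period for a criminal prosecution, so the interval from 11 November 2007 to 23 June 2008 has no effect on the deadline.
The other events in the timeline have no effect on the limitation period under the stated rules.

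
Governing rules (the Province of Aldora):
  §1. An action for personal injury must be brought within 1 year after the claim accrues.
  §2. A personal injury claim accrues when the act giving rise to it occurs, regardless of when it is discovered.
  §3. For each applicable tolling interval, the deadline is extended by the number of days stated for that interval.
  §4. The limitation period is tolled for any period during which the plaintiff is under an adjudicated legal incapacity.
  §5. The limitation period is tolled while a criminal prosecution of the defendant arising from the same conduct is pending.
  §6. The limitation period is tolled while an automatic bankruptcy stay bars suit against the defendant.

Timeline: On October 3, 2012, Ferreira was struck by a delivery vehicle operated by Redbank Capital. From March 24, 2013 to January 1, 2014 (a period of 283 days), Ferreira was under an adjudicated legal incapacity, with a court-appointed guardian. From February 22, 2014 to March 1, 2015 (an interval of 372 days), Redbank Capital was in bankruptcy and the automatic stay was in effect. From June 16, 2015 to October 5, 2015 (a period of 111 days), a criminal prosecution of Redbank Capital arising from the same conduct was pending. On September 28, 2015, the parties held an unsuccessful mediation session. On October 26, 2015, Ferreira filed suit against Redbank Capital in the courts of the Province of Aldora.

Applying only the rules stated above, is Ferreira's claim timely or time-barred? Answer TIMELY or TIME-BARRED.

TIMELY

The limitation period began to run on October 3, 2012.
The untolled deadline — 1 year after October 3, 2012 — is October 3, 2013.
The period was tolled for 283 days by the plaintiff's legal incapacity (March 24, 2013 to January 1, 2014), pushing the deadline to July 13, 2014.
The period was tolled for 372 days by the automatic bankruptcy stay (February 22, 2014 to March 1, 2015), pushing the deadline to July 20, 2015.
The pending criminal prosecution from June 16, 2015 to October 5, 2015 tolled the period for 111 days, extending the deadline to November 8, 2015.
None of the other events listed affects the running of the period under the stated rules.
The October 26, 2015 filing precedes the November 8, 2015 deadline; the claim is timely.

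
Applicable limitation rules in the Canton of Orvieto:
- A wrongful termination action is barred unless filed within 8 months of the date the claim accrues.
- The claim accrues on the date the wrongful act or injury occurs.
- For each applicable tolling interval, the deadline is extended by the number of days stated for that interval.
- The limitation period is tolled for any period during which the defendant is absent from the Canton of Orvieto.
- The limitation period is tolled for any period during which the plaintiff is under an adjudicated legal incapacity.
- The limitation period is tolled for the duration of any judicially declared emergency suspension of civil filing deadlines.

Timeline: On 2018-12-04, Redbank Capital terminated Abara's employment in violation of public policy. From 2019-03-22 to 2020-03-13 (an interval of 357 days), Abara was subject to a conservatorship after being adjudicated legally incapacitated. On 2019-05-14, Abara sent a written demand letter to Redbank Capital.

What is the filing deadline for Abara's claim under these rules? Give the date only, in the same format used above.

The limitation period began to run on 2018-12-04.
8 months from 2018-12-04 is 2019-08-04.
The period was tolled for 357 days by the plaintiff's legal incapacity (2019-03-22 to 2020-03-13), pushing the deadline to 2020-07-26.
Nothing else in the chronology tolls or restarts the period.

2020-07-26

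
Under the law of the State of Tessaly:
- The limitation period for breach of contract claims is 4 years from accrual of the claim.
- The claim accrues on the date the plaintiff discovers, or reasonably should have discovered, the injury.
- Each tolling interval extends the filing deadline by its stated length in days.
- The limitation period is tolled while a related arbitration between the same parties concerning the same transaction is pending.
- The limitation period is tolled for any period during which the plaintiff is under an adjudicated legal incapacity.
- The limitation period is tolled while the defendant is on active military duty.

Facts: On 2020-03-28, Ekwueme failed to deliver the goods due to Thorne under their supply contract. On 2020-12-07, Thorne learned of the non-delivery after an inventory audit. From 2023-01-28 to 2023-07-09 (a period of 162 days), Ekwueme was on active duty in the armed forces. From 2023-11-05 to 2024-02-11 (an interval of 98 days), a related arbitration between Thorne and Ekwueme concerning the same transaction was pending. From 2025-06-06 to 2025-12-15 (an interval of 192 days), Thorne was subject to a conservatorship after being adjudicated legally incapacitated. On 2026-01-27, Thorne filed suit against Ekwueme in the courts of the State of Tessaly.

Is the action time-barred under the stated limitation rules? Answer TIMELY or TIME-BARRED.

TIMELY

Under the discovery rule, the claim accrued on 2020-12-07, when Thorne discovered the injury — not on the 2020-03-28 date of the underlying act.
Adding the 4 years base period to 2020-12-07 gives a deadline of 2024-12-07, before any tolling.
The defendant's active military service from 2023-01-28 to 2023-07-09 tolled the period for 162 days, extending the deadline to 2025-05-18.
The period was tolled for 98 days by the pending related arbitration (2023-11-05 to 2024-02-11), pushing the deadline to 2025-08-24.
Because the plaintiff's legal incapacity ran from 2025-06-06 to 2025-12-15, the deadline is extended by 192 days to 2026-03-04.
Thorne filed on 2026-01-27, before the 2026-03-04 deadline, so the action is timely.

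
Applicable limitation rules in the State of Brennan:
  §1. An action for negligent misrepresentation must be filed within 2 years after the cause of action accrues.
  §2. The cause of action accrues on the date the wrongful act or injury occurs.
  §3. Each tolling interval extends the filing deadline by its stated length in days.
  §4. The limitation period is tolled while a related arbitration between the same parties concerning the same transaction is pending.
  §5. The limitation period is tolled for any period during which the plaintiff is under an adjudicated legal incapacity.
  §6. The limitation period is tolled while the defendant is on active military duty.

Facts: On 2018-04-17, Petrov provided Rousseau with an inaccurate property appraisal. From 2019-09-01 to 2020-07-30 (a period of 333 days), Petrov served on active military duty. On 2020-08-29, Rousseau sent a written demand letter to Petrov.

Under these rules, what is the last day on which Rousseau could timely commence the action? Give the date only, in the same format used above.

The limitation period began to run on 2018-04-17.
Adding the 2 years base period to 2018-04-17 gives a deadline of 2020-04-17, before any tolling.
Because the defendant's active military service ran from 2019-09-01 to 2020-07-30, the deadline is extended by 333 days to 2021-03-16.
Nothing else in the chronology tolls or restarts the period.

2021-03-16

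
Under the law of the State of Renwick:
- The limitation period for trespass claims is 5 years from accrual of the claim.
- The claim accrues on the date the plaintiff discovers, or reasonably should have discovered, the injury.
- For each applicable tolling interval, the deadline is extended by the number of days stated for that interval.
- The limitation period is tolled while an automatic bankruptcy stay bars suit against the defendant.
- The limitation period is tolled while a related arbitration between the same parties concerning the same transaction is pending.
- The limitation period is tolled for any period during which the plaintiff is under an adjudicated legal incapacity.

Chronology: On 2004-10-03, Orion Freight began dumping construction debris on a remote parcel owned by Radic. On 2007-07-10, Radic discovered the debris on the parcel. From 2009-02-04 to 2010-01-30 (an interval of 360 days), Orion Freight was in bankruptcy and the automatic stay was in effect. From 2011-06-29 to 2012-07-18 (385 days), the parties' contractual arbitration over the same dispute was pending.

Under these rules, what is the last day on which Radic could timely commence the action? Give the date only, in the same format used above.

2014-07-25

The claim did not accrue until Radic discovered the injury on 2007-07-10; the 2004-10-03 act date does not start the clock under the stated rule.
Adding the 5 years base period to 2007-07-10 gives a deadline of 2012-07-10, before any tolling.
Because the automatic bankruptcy stay ran from 2009-02-04 to 2010-01-30, the deadline is extended by 360 days to 2013-07-05.
Because the pending related arbitration ran from 2011-06-29 to 2012-07-18, the deadline is extended by 385 days to 2014-07-25.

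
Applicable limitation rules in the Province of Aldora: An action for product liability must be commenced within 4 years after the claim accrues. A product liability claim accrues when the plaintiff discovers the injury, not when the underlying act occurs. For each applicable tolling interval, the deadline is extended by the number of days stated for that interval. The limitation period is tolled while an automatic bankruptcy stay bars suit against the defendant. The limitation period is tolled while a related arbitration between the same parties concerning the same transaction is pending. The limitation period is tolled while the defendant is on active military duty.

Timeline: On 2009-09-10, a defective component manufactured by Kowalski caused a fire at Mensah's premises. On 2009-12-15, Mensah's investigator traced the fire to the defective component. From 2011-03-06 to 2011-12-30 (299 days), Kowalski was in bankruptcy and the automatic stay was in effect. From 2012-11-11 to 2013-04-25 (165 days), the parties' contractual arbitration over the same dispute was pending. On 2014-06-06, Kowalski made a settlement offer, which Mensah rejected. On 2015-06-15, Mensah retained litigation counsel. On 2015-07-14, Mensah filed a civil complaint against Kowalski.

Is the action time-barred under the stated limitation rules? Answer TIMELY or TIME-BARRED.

TIME-BARRED

The claim did not accrue until Mensah discovered the injury on 2009-12-15; the 2009-09-10 act date does not start the clock under the stated rule.
Adding the 4 years base period to 2009-12-15 gives a deadline of 2013-12-15, before any tolling.
Because the automatic bankruptcy stay ran from 2011-03-06 to 2011-12-30, the deadline is extended by 299 days to 2014-10-10.
The period was tolled for 165 days by the pending related arbitration (2012-11-11 to 2013-04-25), pushing the deadline to 2015-03-24.
Nothing else in the chronology tolls or restarts the period.
Mensah filed on 2015-07-14, after the 2015-03-24 deadline, so the action is time-barred.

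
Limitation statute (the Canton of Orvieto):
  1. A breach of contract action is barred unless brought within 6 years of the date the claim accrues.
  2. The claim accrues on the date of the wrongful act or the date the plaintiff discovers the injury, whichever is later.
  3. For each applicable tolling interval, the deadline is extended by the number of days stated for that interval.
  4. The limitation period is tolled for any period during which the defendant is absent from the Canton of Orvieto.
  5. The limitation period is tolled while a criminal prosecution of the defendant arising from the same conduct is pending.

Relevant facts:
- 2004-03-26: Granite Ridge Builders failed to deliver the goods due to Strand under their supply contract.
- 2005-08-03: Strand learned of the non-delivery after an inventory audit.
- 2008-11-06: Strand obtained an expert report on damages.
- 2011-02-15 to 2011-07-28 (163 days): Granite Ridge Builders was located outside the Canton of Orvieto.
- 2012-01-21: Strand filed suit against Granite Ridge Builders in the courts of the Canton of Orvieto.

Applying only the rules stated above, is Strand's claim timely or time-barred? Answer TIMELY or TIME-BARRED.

The claim accrued on 2005-08-03 — the later of the 2004-03-26 act and the 2005-08-03 discovery.
6 years from 2005-08-03 is 2011-08-03.
The defendant's absence from the jurisdiction from 2011-02-15 to 2011-07-28 tolled the period for 163 days, extending the deadline to 2012-01-13.
The other events in the timeline have no effect on the limitation period under the stated rules.
Strand filed on 2012-01-21, after the 2012-01-13 deadline, so the action is time-barred.

TIME-BARRED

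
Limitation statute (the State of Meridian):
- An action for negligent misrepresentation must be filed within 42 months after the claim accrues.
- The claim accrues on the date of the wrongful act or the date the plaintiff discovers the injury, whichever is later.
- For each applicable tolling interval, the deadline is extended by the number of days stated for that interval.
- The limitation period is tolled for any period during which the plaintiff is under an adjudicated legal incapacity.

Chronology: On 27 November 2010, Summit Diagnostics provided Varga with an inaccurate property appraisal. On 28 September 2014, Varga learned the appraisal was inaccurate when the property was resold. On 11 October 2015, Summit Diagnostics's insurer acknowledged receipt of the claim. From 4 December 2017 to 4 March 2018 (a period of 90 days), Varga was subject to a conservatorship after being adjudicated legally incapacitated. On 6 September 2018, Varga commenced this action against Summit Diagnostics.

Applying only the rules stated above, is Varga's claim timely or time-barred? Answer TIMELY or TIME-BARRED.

TIME-BARRED

The claim accrued on 28 September 2014 — the later of the 27 November 2010 act and the 28 September 2014 discovery.
The untolled deadline — 42 months after 28 September 2014 — is 28 March 2018.
The period was tolled for 90 days by the plaintiff's legal incapacity (4 December 2017 to 4 March 2018), pushing the deadline to 26 June 2018.
The other events in the timeline have no effect on the limitation period under the stated rules.
Filing on 6 September 2018 missed the 26 June 2018 deadline — the action is time-barred.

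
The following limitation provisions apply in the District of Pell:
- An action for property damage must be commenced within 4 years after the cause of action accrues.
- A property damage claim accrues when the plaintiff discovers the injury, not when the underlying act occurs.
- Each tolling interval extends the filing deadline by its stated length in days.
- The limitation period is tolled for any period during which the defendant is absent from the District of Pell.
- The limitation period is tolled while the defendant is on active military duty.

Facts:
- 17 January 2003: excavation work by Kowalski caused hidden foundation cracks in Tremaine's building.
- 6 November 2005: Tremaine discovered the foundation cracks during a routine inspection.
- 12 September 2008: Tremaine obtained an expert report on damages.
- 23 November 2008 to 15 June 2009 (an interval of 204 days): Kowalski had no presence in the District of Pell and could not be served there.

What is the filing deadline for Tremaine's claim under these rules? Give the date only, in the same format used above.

Under the discovery rule, the claim accrued on 6 November 2005, when Tremaine discovered the injury — not on the 17 January 2003 date of the underlying act.
The untolled deadline — 4 years after 6 November 2005 — is 6 November 2009.
Because the defendant's absence from the jurisdiction ran from 23 November 2008 to 15 June 2009, the deadline is extended by 204 days to 29 May 2010.
The other events in the timeline have no effect on the limitation period under the stated rules.

29 May 2010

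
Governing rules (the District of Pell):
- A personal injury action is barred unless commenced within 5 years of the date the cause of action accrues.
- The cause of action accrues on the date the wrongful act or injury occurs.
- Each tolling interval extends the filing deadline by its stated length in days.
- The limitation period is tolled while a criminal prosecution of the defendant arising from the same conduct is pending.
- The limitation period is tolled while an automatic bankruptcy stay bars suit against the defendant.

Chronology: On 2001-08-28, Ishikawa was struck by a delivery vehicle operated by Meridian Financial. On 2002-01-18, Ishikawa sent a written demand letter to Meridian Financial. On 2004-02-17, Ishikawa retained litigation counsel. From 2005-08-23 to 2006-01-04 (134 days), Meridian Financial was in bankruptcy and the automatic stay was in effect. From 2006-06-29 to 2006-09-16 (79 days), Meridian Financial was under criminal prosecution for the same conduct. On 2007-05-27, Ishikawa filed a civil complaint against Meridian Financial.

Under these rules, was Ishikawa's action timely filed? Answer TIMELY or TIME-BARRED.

TIME-BARRED

The claim accrued on 2001-08-28, when the wrongful act occurred.
The untolled deadline — 5 years after 2001-08-28 — is 2006-08-28.
The automatic bankruptcy stay from 2005-08-23 to 2006-01-04 tolled the period for 134 days, extending the deadline to 2007-01-09.
The period was tolled for 79 days by the pending criminal prosecution (2006-06-29 to 2006-09-16), pushing the deadline to 2007-03-29.
Nothing else in the chronology tolls or restarts the period.
Filing on 2007-05-27 missed the 2007-03-29 deadline — the action is time-barred.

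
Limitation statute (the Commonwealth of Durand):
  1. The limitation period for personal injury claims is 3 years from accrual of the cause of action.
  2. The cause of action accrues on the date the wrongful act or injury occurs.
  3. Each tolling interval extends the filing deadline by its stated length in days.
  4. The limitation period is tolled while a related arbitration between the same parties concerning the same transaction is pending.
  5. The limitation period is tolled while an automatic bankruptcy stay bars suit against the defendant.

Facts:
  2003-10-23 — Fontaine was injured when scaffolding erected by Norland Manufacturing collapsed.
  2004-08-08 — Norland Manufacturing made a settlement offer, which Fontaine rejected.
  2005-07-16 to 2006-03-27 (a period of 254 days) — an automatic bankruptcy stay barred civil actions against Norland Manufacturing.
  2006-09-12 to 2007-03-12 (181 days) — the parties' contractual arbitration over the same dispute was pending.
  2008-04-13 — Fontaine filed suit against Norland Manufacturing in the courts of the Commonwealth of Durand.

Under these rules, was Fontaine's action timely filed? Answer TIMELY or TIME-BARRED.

TIME-BARRED

The claim accrued on 2003-10-23, when the wrongful act occurred.
Adding the 3 years base period to 2003-10-23 gives a deadline of 2006-10-23, before any tolling.
Because the automatic bankruptcy stay ran from 2005-07-16 to 2006-03-27, the deadline is extended by 254 days to 2007-07-04.
The period was tolled for 181 days by the pending related arbitration (2006-09-12 to 2007-03-12), pushing the deadline to 2008-01-01.
None of the other events listed affects the running of the period under the stated rules.
Fontaine filed on 2008-04-13, after the 2008-01-01 deadline, so the action is time-barred.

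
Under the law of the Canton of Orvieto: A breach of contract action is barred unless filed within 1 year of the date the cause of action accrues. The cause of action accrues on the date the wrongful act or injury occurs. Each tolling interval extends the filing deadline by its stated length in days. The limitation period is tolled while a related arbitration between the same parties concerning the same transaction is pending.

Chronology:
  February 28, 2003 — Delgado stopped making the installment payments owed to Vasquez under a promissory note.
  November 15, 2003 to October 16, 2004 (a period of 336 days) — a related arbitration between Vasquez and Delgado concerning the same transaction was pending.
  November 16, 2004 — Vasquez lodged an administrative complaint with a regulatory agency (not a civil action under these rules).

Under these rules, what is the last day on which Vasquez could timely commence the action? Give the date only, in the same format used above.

The limitation period began to run on February 28, 2003.
1 year from February 28, 2003 is February 28, 2004.
The pending related arbitration from November 15, 2003 to October 16, 2004 tolled the period for 336 days, extending the deadline to January 29, 2005.
The other events in the timeline have no effect on the limitation period under the stated rules.

January 29, 2005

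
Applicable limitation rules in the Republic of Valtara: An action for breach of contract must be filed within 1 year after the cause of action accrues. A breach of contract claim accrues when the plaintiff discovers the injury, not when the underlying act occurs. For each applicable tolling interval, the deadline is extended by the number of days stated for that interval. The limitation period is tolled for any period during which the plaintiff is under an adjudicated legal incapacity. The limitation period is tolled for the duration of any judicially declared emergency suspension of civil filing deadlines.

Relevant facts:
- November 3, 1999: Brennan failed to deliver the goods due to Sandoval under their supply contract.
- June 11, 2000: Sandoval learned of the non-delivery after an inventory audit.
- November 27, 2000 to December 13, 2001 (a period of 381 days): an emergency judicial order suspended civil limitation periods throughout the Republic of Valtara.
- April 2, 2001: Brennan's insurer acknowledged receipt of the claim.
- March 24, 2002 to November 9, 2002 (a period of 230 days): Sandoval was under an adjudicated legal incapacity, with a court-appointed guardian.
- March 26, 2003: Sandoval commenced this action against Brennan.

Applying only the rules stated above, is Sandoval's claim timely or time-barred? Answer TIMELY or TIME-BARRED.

The claim did not accrue until Sandoval discovered the injury on June 11, 2000; the November 3, 1999 act date does not start the clock under the stated rule.
Adding the 1 year base period to June 11, 2000 gives a deadline of June 11, 2001, before any tolling.
Because the emergency suspension of filing deadlines ran from November 27, 2000 to December 13, 2001, the deadline is extended by 381 days to June 27, 2002.
The period was tolled for 230 days by the plaintiff's legal incapacity (March 24, 2002 to November 9, 2002), pushing the deadline to February 12, 2003.
The other events in the timeline have no effect on the limitation period under the stated rules.
Sandoval filed on March 26, 2003, after the February 12, 2003 deadline, so the action is time-barred.

TIME-BARRED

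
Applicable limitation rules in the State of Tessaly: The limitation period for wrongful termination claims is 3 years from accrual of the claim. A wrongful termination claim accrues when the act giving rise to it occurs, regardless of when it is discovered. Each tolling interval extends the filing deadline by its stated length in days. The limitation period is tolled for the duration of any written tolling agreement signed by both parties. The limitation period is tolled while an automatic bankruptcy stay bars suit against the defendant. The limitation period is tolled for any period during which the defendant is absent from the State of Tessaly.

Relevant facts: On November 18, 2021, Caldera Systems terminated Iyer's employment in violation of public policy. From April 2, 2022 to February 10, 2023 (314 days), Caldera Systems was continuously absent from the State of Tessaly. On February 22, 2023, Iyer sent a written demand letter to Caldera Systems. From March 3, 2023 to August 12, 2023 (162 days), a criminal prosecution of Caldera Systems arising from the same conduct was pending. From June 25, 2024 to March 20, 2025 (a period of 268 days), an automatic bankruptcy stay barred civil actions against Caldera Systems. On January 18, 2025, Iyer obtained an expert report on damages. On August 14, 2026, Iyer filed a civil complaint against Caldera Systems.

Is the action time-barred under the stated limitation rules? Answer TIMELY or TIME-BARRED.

The limitation period began to run on November 18, 2021.
3 years from November 18, 2021 is November 18, 2024.
The period was tolled for 314 days by the defendant's absence from the jurisdiction (April 2, 2022 to February 10, 2023), pushing the deadline to September 28, 2025.
Because the automatic bankruptcy stay ran from June 25, 2024 to March 20, 2025, the deadline is extended by 268 days to June 23, 2026.
Although a criminal prosecution ran from March 3, 2023 to August 12, 2023, the stated rules do not make that a tolling event, so it is disregarded.
None of the other events listed affects the running of the period under the stated rules.
The August 14, 2026 filing falls after the June 23, 2026 deadline; the claim is time-barred.

TIME-BARRED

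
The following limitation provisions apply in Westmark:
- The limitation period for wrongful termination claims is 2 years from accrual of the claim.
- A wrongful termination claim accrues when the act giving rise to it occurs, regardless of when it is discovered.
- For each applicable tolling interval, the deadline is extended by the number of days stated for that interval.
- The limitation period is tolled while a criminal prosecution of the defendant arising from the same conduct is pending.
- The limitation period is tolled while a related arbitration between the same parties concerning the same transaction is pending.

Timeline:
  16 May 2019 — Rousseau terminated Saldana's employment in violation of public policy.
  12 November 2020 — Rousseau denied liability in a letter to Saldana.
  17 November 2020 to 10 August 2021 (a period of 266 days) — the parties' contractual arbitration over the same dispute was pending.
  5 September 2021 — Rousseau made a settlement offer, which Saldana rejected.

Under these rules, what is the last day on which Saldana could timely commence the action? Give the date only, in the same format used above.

The limitation period began to run on 16 May 2019.
Adding the 2 years base period to 16 May 2019 gives a deadline of 16 May 2021, before any tolling.
The period was tolled for 266 days by the pending related arbitration (17 November 2020 to 10 August 2021), pushing the deadline to 6 February 2022.
The other events in the timeline have no effect on the limitation period under the stated rules.

6 February 2022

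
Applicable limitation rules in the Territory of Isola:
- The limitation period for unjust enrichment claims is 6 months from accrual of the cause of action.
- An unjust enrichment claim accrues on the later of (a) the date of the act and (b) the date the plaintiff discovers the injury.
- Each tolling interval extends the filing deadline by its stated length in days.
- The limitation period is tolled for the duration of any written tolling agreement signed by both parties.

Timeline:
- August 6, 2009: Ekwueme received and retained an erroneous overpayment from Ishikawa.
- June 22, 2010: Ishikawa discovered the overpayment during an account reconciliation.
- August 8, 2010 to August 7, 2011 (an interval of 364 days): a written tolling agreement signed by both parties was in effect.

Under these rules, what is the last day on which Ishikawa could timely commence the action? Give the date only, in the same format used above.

December 21, 2011

Taking the later of the act (August 6, 2009) and discovery (June 22, 2010), the claim accrued on June 22, 2010.
The untolled deadline — 6 months after June 22, 2010 — is December 22, 2010.
The period was tolled for 364 days by the written tolling agreement (August 8, 2010 to August 7, 2011), pushing the deadline to December 21, 2011.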